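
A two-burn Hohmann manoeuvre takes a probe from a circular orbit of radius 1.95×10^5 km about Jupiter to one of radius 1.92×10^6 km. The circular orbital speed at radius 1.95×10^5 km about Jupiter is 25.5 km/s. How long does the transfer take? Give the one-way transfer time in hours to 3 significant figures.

t = 84.3 hours

From the circular-orbit relation v² = μ/r at r = 1.95×10^5 km: μ = v²r = (25.5)² × 1.95×10^5 = 1.26799×10^8 km³/s².
Transfer-ellipse semi-major axis a_t = (r₁ + r₂)/2 = (1.950×10^5 + 1.920×10^6)/2 = 1.0575×10^6 km.
Transfer time t = π√(a_t³/μ) = π√((1.0575×10^6)³ / 1.26799×10^8) = 3.034×10^5 s.
Converting: 3.034×10^5 s ÷ 3600 s/hour = 84.3 hours.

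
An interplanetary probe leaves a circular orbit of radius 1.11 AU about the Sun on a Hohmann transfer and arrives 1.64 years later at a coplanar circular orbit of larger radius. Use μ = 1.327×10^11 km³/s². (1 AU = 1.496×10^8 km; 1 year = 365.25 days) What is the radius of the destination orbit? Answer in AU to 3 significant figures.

In km: r₁ = 1.11 × 1.496×10^8 = 1.66056×10^8 km.
Transfer time t = 1.64 years × 365.25 × 86400 s = 5.1754464×10^7 s, and t = π√(a_t³/μ).
So a_t = (μ t²/π²)^(1/3) = (1.327×10^11 × (5.1754464×10^7)² / π²)^(1/3) = 3.3023×10^8 km.
Since a_t = (r₁ + r₂)/2, r₂ = 2a_t − r₁ = 2×3.3023×10^8 − 1.66056×10^8 = 4.94404×10^8 km.
In AU: r₂ = 4.94404×10^8 / 1.496×10^8 = 3.30 AU.

r₂ = 3.30 AU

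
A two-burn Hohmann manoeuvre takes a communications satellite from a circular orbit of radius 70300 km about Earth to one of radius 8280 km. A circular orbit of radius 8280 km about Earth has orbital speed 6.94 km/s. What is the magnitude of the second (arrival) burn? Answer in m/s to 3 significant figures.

Δv₂ = 2340 m/s

From the circular-orbit relation v² = μ/r at r = 8280 km: μ = v²r = (6.94)² × 8280 = 3.98795×10^5 km³/s².
The Hohmann ellipse has a_t = (r₁ + r₂)/2 = 39290 km.
On the circular orbit at r = 8280 km, v_c = √(μ/r) = 6.940 km/s.
Transfer-orbit speed at the same r (vis-viva, a = a_t): v_t = √[μ(2/r − 1/a_t)] = 9.283 km/s.
Δv₂ = |v_t − v_c| = |9.283 − 6.940| = 2.343 km/s.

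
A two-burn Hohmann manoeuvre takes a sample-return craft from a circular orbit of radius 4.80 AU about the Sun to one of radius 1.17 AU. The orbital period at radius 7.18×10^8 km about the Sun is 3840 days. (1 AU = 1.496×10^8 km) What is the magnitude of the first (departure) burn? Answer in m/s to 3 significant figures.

From Kepler's third law T² = 4π²r³/μ at r = 7.18×10^8 km, T = 3840 days = 3840 × 86400 s = 3.31776×10^8 s: μ = 4π²r³/T² = 1.32753×10^11 km³/s².
In km: r₁ = 4.80 × 1.496×10^8 = 7.1808×10^8 km; r₂ = 1.17 × 1.496×10^8 = 1.75032×10^8 km.
Semi-major axis of the transfer orbit: a_t = (7.1808×10^8 + 1.75032×10^8)/2 = 4.46556×10^8 km.
On the circular orbit at r = 7.1808×10^8 km, v_c = √(μ/r) = 13.5968 km/s.
Transfer-orbit speed at the same r (vis-viva, a = a_t): v_t = √[μ(2/r − 1/a_t)] = 8.51248 km/s.
Δv₁ = |v_t − v_c| = |8.51248 − 13.5968| = 5.084 km/s.

Δv₁ = 5080 m/s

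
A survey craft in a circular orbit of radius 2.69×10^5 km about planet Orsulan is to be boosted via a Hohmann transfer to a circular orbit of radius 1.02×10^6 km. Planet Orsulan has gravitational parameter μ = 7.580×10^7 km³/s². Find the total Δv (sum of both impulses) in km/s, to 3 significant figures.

Transfer-ellipse semi-major axis a_t = (r₁ + r₂)/2 = (2.690×10^5 + 1.020×10^6)/2 = 6.445×10^5 km.
At r₁ the circular-orbit speed is v₁ = √(μ/r₁) = 16.7864 km/s.
On the transfer ellipse at r₁, vis-viva equation gives v_p = √[μ(2/r₁ − 1/a_t)] = 21.1177 km/s.
First burn Δv₁ = |v_p − v₁| = 4.3313 km/s.
At r₂, v₂ = √(μ/r₂) = 8.62054 km/s.
Transfer-orbit speed at r₂: v_a = √[μ(2/r₂ − 1/a_t)] = 5.56928 km/s.
Second burn Δv₂ = |v₂ − v_a| = 3.0513 km/s.
Total Δv = Δv₁ + Δv₂ = 7.383 km/s.

Δv = 7.38 km/s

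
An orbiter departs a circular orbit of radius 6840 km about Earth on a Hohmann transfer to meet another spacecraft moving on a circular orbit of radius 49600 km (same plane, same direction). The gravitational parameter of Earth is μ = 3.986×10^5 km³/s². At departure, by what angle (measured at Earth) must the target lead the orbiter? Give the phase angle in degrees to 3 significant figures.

φ = 103°

The Hohmann ellipse has a_t = (r₁ + r₂)/2 = 28220 km.
Transfer time t = π√(a_t³/μ) = 23590 s.
The target's mean motion on its circular orbit is ω₂ = √(μ/r₂³) = 5.715×10^-5 rad/s.
Angle swept by the target during transfer: ω₂·t = 1.3482 rad = 77.25°.
The orbiter traverses 180° on the transfer ellipse, so the target must lead by 180° − 77.25° = 103°.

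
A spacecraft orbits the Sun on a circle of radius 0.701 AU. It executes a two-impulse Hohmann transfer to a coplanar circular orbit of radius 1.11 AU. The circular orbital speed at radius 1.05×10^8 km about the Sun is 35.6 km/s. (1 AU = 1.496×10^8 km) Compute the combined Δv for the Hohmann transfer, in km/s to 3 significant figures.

From the circular-orbit relation v² = μ/r at r = 1.05×10^8 km: μ = v²r = (35.6)² × 1.05×10^8 = 1.33073×10^11 km³/s².
In km: r₁ = 0.701 × 1.496×10^8 = 1.048696×10^8 km; r₂ = 1.11 × 1.496×10^8 = 1.66056×10^8 km.
Transfer-ellipse semi-major axis a_t = (r₁ + r₂)/2 = (1.048696×10^8 + 1.66056×10^8)/2 = 1.354628×10^8 km.
Circular speed at r₁: v₁ = √(μ/r₁) = √(1.33073×10^11/1.048696×10^8) = 35.622 km/s.
Transfer-orbit speed at r₁ (vis-viva): v_p = √[μ(2/r₁ − 1/a_t)] = 39.440 km/s.
First burn Δv₁ = |v_p − v₁| = 3.818 km/s.
At r₂, v₂ = √(μ/r₂) = 28.309 km/s.
Transfer-orbit speed at r₂: v_a = √[μ(2/r₂ − 1/a_t)] = 24.908 km/s.
Second burn Δv₂ = |v₂ − v_a| = 3.401 km/s.
Δv = Δv₁ + Δv₂ = 3.818 + 3.401 = 7.219 km/s.

Δv = 7.22 km/s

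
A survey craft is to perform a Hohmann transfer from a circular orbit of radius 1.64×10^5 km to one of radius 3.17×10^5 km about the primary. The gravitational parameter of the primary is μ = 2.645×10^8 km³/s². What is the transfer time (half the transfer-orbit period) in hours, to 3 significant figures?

t = 6.33 hours

Semi-major axis of the transfer orbit: a_t = (1.640×10^5 + 3.170×10^5)/2 = 2.405×10^5 km.
By Kepler's third law the transfer-orbit period is T = 2π√(a_t³/μ), so t = T/2 = 22780 s.
Converting: 22780 s ÷ 3600 s/hour = 6.33 hours.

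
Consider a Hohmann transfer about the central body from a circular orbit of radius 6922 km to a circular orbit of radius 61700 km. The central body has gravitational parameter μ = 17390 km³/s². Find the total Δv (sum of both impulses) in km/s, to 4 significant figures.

Δv = 0.8329 km/s

Semi-major axis of the transfer orbit: a_t = (6922 + 61700)/2 = 34311 km.
At r₁ the circular-orbit speed is v₁ = √(μ/r₁) = 1.5850 km/s.
Transfer-orbit speed at r₁ (vis-viva): v_p = √[μ(2/r₁ − 1/a_t)] = 2.1255 km/s.
First burn Δv₁ = |v_p − v₁| = 0.5405 km/s.
At r₂, v₂ = √(μ/r₂) = 0.5309 km/s.
Transfer-orbit speed at r₂: v_a = √[μ(2/r₂ − 1/a_t)] = 0.2385 km/s.
Second burn Δv₂ = |v₂ − v_a| = 0.2924 km/s.
Δv = Δv₁ + Δv₂ = 0.5405 + 0.2924 = 0.8329 km/s.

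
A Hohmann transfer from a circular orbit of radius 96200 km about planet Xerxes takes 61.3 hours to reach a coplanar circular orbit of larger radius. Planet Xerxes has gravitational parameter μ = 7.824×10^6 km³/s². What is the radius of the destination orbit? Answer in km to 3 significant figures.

Transfer time t = 61.3 hours = 2.2068×10^5 s, and t = π√(a_t³/μ).
So a_t = (μ t²/π²)^(1/3) = (7.824×10^6 × (2.2068×10^5)² / π²)^(1/3) = 3.3798×10^5 km.
Since a_t = (r₁ + r₂)/2, r₂ = 2a_t − r₁ = 2×3.3798×10^5 − 96200 = 5.7976×10^5 km.

r₂ = 5.80×10^5 km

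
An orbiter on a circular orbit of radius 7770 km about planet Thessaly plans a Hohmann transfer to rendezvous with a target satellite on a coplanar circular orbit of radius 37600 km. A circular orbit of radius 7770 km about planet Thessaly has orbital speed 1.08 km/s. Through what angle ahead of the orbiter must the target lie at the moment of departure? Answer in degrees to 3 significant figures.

From the circular-orbit relation v² = μ/r at r = 7770 km: μ = v²r = (1.08)² × 7770 = 9062.93 km³/s².
Semi-major axis of the transfer orbit: a_t = (7770 + 37600)/2 = 22685 km.
The half-period of the transfer ellipse is t = π√(a_t³/μ) = 1.127519×10^5 s.
Target angular speed ω₂ = √(μ/r₂³) = 1.305727×10^-5 rad/s.
Angle swept by the target during transfer: ω₂·t = 1.47223 rad = 84.353°.
Arrival is 180° from departure on the ellipse, so φ = 180° − 84.353° = 95.6°.

φ = 95.6°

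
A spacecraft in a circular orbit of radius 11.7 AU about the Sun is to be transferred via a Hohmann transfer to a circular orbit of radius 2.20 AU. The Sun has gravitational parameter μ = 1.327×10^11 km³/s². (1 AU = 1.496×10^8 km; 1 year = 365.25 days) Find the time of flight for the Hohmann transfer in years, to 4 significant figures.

In km: r₁ = 11.7 × 1.496×10^8 = 1.75032×10^9 km; r₂ = 2.20 × 1.496×10^8 = 3.2912×10^8 km.
Semi-major axis of the transfer orbit: a_t = (1.75032×10^9 + 3.2912×10^8)/2 = 1.03972×10^9 km.
Transfer time t = π√(a_t³/μ) = π√((1.03972×10^9)³ / 1.327×10^11) = 2.8913×10^8 s.
Converting: 2.8913×10^8 s ÷ 3.15576×10^7 s/year (365.25 × 86400) = 9.162 years.

t = 9.162 years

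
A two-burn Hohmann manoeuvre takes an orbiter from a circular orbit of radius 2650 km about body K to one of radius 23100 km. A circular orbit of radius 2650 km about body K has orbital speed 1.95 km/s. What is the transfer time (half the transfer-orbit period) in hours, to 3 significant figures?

From the circular-orbit relation v² = μ/r at r = 2650 km: μ = v²r = (1.95)² × 2650 = 10076.6 km³/s².
Semi-major axis of the transfer orbit: a_t = (2650 + 23100)/2 = 12875 km.
By Kepler's third law the transfer-orbit period is T = 2π√(a_t³/μ), so t = T/2 = 45720 s.
Converting: 45720 s ÷ 3600 s/hour = 12.7 hours.

t = 12.7 hours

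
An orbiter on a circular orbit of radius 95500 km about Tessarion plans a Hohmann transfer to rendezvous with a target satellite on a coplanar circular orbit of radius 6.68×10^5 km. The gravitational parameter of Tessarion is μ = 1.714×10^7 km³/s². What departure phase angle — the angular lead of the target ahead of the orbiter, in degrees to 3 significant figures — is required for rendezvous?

Transfer-ellipse semi-major axis a_t = (r₁ + r₂)/2 = (95500 + 6.680×10^5)/2 = 3.8175×10^5 km.
The half-period of the transfer ellipse is t = π√(a_t³/μ) = 1.7898×10^5 s.
Target angular speed ω₂ = √(μ/r₂³) = 7.5830×10^-6 rad/s.
Angle swept by the target during transfer: ω₂·t = 1.3572 rad = 77.76°.
The orbiter traverses 180° on the transfer ellipse, so the target must lead by 180° − 77.76° = 102°.

φ = 102°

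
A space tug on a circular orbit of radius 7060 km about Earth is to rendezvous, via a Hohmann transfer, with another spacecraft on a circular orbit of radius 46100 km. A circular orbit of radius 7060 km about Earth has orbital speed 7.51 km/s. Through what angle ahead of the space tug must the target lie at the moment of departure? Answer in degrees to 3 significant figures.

φ = 101°

From the circular-orbit relation v² = μ/r at r = 7060 km: μ = v²r = (7.51)² × 7060 = 3.98185×10^5 km³/s².
Semi-major axis of the transfer orbit: a_t = (7060 + 46100)/2 = 26580 km.
Transfer time t = π√(a_t³/μ) = 21574 s.
Target angular speed ω₂ = √(μ/r₂³) = 6.3752×10^-5 rad/s.
Angle swept by the target during transfer: ω₂·t = 1.3754 rad = 78.80°.
Arrival is 180° from departure on the ellipse, so φ = 180° − 78.80° = 101°.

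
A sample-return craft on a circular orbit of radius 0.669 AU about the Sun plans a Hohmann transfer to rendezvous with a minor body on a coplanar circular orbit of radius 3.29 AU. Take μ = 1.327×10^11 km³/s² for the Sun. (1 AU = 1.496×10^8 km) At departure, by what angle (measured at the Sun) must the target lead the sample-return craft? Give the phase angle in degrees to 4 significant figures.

In km: r₁ = 0.669 × 1.496×10^8 = 1.000824×10^8 km; r₂ = 3.29 × 1.496×10^8 = 4.92184×10^8 km.
Transfer-ellipse semi-major axis a_t = (r₁ + r₂)/2 = (1.000824×10^8 + 4.92184×10^8)/2 = 2.961332×10^8 km.
The half-period of the transfer ellipse is t = π√(a_t³/μ) = 4.395×10^7 s.
Target angular speed ω₂ = √(μ/r₂³) = 3.336×10^-8 rad/s.
Angle swept by the target during transfer: ω₂·t = 1.4662 rad = 84.01°.
The sample-return craft traverses 180° on the transfer ellipse, so the target must lead by 180° − 84.01° = 95.99°.

φ = 95.99°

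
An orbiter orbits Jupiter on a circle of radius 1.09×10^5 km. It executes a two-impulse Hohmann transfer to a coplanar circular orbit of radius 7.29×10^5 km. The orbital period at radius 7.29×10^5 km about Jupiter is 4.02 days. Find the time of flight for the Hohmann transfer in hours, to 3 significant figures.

t = 21.0 hours

From Kepler's third law T² = 4π²r³/μ at r = 7.29×10^5 km, T = 4.02 days = 4.02 × 86400 s = 3.47328×10^5 s: μ = 4π²r³/T² = 1.26783×10^8 km³/s².
Transfer-ellipse semi-major axis a_t = (r₁ + r₂)/2 = (1.090×10^5 + 7.290×10^5)/2 = 4.190×10^5 km.
Transfer time t = π√(a_t³/μ) = π√((4.190×10^5)³ / 1.26783×10^8) = 75670 s.
Converting: 75670 s ÷ 3600 s/hour = 21.0 hours.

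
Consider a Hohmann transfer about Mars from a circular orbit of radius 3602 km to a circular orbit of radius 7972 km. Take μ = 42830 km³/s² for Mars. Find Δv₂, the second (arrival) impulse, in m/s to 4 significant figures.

Δv₂ = 489.2 m/s

Transfer-ellipse semi-major axis a_t = (r₁ + r₂)/2 = (3602 + 7972)/2 = 5787 km.
Circular speed at r = 7972 km: v_c = √(μ/r) = 2.3179 km/s.
Transfer-orbit speed at the same r (vis-viva, a = a_t): v_t = √[μ(2/r − 1/a_t)] = 1.8287 km/s.
Δv₂ = |v_t − v_c| = |1.8287 − 2.3179| = 0.4892 km/s.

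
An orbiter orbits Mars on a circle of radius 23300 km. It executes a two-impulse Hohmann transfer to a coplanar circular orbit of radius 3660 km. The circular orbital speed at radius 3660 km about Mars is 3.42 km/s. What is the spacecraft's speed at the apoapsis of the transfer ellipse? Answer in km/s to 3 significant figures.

From the circular-orbit relation v² = μ/r at r = 3660 km: μ = v²r = (3.42)² × 3660 = 42808.8 km³/s².
The Hohmann ellipse has a_t = (r₁ + r₂)/2 = 13480 km.
At apoapsis, r = 23300 km.
From the vis-viva equation, v = √[μ(2/r − 1/a_t)] = 0.7063 km/s.

v = 0.706 km/s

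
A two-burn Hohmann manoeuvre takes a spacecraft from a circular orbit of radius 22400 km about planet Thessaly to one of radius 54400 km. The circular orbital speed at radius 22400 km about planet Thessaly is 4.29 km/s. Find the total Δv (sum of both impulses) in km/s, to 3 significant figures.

From the circular-orbit relation v² = μ/r at r = 22400 km: μ = v²r = (4.29)² × 22400 = 4.12252×10^5 km³/s².
Semi-major axis of the transfer orbit: a_t = (22400 + 54400)/2 = 38400 km.
At r₁ the circular-orbit speed is v₁ = √(μ/r₁) = 4.2900 km/s.
On the transfer ellipse at r₁, v² = μ(2/r − 1/a) gives v_p = √[μ(2/r₁ − 1/a_t)] = 5.1061 km/s.
First burn Δv₁ = |v_p − v₁| = 0.8161 km/s.
At r₂, v₂ = √(μ/r₂) = 2.7528 km/s.
Transfer-orbit speed at r₂: v_a = √[μ(2/r₂ − 1/a_t)] = 2.1025 km/s.
Second burn Δv₂ = |v₂ − v_a| = 0.6503 km/s.
Δv = Δv₁ + Δv₂ = 0.8161 + 0.6503 = 1.466 km/s.

Δv = 1.47 km/s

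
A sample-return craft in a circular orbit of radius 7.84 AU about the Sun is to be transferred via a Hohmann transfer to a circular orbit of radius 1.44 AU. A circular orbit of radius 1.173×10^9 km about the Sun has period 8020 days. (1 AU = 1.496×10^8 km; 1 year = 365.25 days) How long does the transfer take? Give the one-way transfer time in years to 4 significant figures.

From Kepler's third law T² = 4π²r³/μ at r = 1.173×10^9 km, T = 8020 days = 8020 × 86400 s = 6.92928×10^8 s: μ = 4π²r³/T² = 1.32702×10^11 km³/s².
In km: r₁ = 7.84 × 1.496×10^8 = 1.172864×10^9 km; r₂ = 1.44 × 1.496×10^8 = 2.15424×10^8 km.
Semi-major axis of the transfer orbit: a_t = (1.172864×10^9 + 2.15424×10^8)/2 = 6.94144×10^8 km.
Transfer time t = π√(a_t³/μ) = π√((6.94144×10^8)³ / 1.32702×10^11) = 1.5772×10^8 s.
Converting: 1.5772×10^8 s ÷ 3.15576×10^7 s/year (365.25 × 86400) = 4.998 years.

t = 4.998 years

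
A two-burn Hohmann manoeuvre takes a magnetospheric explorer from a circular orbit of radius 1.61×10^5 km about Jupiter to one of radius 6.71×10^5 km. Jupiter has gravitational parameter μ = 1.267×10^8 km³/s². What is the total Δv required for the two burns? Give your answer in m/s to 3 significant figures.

The Hohmann ellipse has a_t = (r₁ + r₂)/2 = 4.160×10^5 km.
At r₁ the circular-orbit speed is v₁ = √(μ/r₁) = 28.053 km/s.
On the transfer ellipse at r₁, vis-viva gives v_p = √[μ(2/r₁ − 1/a_t)] = 35.628 km/s.
First burn Δv₁ = |v_p − v₁| = 7.575 km/s.
Circular speed at r₂: v₂ = √(μ/r₂) = 13.7413 km/s.
Transfer-orbit speed at r₂: v_a = √[μ(2/r₂ − 1/a_t)] = 8.54857 km/s.
Second burn Δv₂ = |v₂ − v_a| = 5.193 km/s.
Δv = Δv₁ + Δv₂ = 7.575 + 5.193 = 12.77 km/s.

Δv = 12800 m/s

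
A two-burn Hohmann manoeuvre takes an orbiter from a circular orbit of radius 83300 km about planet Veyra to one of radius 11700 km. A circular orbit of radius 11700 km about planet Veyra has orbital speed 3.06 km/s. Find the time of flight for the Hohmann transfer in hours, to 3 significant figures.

t = 27.3 hours

From the circular-orbit relation v² = μ/r at r = 11700 km: μ = v²r = (3.06)² × 11700 = 1.09554×10^5 km³/s².
Transfer-ellipse semi-major axis a_t = (r₁ + r₂)/2 = (83300 + 11700)/2 = 47500 km.
Transfer time t = π√(a_t³/μ) = π√((47500)³ / 1.09554×10^5) = 98260 s.
Converting: 98260 s ÷ 3600 s/hour = 27.3 hours.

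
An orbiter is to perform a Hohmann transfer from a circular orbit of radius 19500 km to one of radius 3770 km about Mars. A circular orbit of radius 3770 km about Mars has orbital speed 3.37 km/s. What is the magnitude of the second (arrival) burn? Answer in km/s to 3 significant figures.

From the circular-orbit relation v² = μ/r at r = 3770 km: μ = v²r = (3.37)² × 3770 = 42815.5 km³/s².
Transfer-ellipse semi-major axis a_t = (r₁ + r₂)/2 = (19500 + 3770)/2 = 11635 km.
Circular speed at r = 3770 km: v_c = √(μ/r) = 3.3700 km/s.
Vis-viva on the transfer ellipse at r = 3770 km gives v_t = √[μ(2/r − 1/a_t)] = 4.3628 km/s.
Δv₂ = |v_t − v_c| = |4.3628 − 3.3700| = 0.9928 km/s.

Δv₂ = 0.993 km/s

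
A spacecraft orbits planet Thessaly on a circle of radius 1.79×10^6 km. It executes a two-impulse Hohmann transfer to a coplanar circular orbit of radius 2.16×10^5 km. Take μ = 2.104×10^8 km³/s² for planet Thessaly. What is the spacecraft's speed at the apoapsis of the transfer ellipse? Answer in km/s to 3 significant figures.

v = 5.03 km/s

Semi-major axis of the transfer orbit: a_t = (1.790×10^6 + 2.160×10^5)/2 = 1.003×10^6 km.
The apoapsis of the transfer ellipse is at r = 1.790×10^6 km.
From the vis-viva equation, v = √[μ(2/r − 1/a_t)] = 5.031 km/s.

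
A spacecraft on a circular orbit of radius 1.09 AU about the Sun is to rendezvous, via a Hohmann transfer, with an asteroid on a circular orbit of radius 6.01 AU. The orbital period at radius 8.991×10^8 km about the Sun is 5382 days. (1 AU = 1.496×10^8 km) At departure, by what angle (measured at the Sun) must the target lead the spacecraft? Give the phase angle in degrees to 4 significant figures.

From Kepler's third law T² = 4π²r³/μ at r = 8.991×10^8 km, T = 5382 days = 5382 × 86400 s = 4.650048×10^8 s: μ = 4π²r³/T² = 1.32699×10^11 km³/s².
In km: r₁ = 1.09 × 1.496×10^8 = 1.63064×10^8 km; r₂ = 6.01 × 1.496×10^8 = 8.99096×10^8 km.
Semi-major axis of the transfer orbit: a_t = (1.63064×10^8 + 8.99096×10^8)/2 = 5.3108×10^8 km.
The half-period of the transfer ellipse is t = π√(a_t³/μ) = 1.0555×10^8 s.
The target's mean motion on its circular orbit is ω₂ = √(μ/r₂³) = 1.3512×10^-8 rad/s.
Angle swept by the target during transfer: ω₂·t = 1.4262 rad = 81.72°.
Arrival is 180° from departure on the ellipse, so φ = 180° − 81.72° = 98.28°.

φ = 98.28°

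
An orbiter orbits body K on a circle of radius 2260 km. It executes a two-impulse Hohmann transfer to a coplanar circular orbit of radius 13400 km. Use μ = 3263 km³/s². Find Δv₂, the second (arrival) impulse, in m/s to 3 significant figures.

Δv₂ = 228 m/s

Semi-major axis of the transfer orbit: a_t = (2260 + 13400)/2 = 7830 km.
On the circular orbit at r = 13400 km, v_c = √(μ/r) = 0.4935 km/s.
Transfer-orbit speed at the same r (vis-viva, a = a_t): v_t = √[μ(2/r − 1/a_t)] = 0.2651 km/s.
Δv₂ = |v_t − v_c| = |0.2651 − 0.4935| = 0.2284 km/s.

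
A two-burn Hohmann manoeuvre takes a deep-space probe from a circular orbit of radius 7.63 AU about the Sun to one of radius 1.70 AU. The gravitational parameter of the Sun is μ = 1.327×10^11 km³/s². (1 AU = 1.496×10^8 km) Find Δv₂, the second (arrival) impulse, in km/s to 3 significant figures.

Δv₂ = 6.37 km/s

In km: r₁ = 7.63 × 1.496×10^8 = 1.141448×10^9 km; r₂ = 1.70 × 1.496×10^8 = 2.5432×10^8 km.
Semi-major axis of the transfer orbit: a_t = (1.141448×10^9 + 2.5432×10^8)/2 = 6.97884×10^8 km.
Circular speed at r = 2.5432×10^8 km: v_c = √(μ/r) = 22.8426 km/s.
Transfer-orbit speed at the same r (vis-viva, a = a_t): v_t = √[μ(2/r − 1/a_t)] = 29.2134 km/s.
Δv₂ = |v_t − v_c| = |29.2134 − 22.8426| = 6.371 km/s.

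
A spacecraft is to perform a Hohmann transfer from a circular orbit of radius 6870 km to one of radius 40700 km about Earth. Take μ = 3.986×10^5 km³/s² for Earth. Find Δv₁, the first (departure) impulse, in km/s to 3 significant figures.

Δv₁ = 2.35 km/s

The Hohmann ellipse has a_t = (r₁ + r₂)/2 = 23785 km.
On the circular orbit at r = 6870 km, v_c = √(μ/r) = 7.617 km/s.
Transfer-orbit speed at the same r (vis-viva, a = a_t): v_t = √[μ(2/r − 1/a_t)] = 9.964 km/s.
Δv₁ = |v_t − v_c| = |9.964 − 7.617| = 2.347 km/s.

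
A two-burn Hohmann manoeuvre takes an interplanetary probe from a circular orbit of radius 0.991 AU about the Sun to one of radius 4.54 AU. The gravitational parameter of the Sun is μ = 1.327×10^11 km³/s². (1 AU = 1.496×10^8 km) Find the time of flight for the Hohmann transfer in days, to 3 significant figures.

In km: r₁ = 0.991 × 1.496×10^8 = 1.482536×10^8 km; r₂ = 4.54 × 1.496×10^8 = 6.79184×10^8 km.
Transfer-ellipse semi-major axis a_t = (r₁ + r₂)/2 = (1.482536×10^8 + 6.79184×10^8)/2 = 4.137188×10^8 km.
Half the transfer-orbit period gives t = π√(a_t³/μ) = 7.257×10^7 s.
Converting: 7.257×10^7 s ÷ 86400 s/day = 840 days.

t = 840 days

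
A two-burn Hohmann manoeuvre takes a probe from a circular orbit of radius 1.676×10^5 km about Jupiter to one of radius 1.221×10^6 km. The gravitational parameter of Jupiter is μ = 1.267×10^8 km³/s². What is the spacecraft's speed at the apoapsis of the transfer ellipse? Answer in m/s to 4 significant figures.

Transfer-ellipse semi-major axis a_t = (r₁ + r₂)/2 = (1.676×10^5 + 1.221×10^6)/2 = 6.943×10^5 km.
The apoapsis of the transfer ellipse is at r = 1.221×10^6 km.
Vis-viva: v = √[μ(2/r − 1/a_t)] = √[1.267×10^8 × (2/1.221×10^6 − 1/6.943×10^5)] = 5.005 km/s.

v = 5005 m/s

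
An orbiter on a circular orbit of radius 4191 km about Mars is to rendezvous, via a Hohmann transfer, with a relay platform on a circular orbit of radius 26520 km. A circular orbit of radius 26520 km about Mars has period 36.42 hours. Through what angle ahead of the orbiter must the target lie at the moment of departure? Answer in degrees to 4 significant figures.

From Kepler's third law T² = 4π²r³/μ at r = 26520 km, T = 36.42 hours = 36.42 × 3600 s = 1.31112×10^5 s: μ = 4π²r³/T² = 42834.7 km³/s².
Semi-major axis of the transfer orbit: a_t = (4191 + 26520)/2 = 15355.5 km.
The half-period of the transfer ellipse is t = π√(a_t³/μ) = 28883.4 s.
Target angular speed ω₂ = √(μ/r₂³) = 4.79223×10^-5 rad/s.
Angle swept by the target during transfer: ω₂·t = 1.3842 rad = 79.31°.
The orbiter traverses 180° on the transfer ellipse, so the target must lead by 180° − 79.31° = 100.7°.

φ = 100.7°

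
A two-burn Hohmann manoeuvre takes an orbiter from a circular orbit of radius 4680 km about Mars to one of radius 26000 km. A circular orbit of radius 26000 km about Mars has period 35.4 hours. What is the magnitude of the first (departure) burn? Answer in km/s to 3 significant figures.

Δv₁ = 0.912 km/s

From Kepler's third law T² = 4π²r³/μ at r = 26000 km, T = 35.4 hours = 35.4 × 3600 s = 1.2744×10^5 s: μ = 4π²r³/T² = 42723.6 km³/s².
The Hohmann ellipse has a_t = (r₁ + r₂)/2 = 15340 km.
On the circular orbit at r = 4680 km, v_c = √(μ/r) = 3.02142 km/s.
Vis-viva on the transfer ellipse at r = 4680 km gives v_t = √[μ(2/r − 1/a_t)] = 3.93355 km/s.
Δv₁ = |v_t − v_c| = |3.93355 − 3.02142| = 0.9121 km/s.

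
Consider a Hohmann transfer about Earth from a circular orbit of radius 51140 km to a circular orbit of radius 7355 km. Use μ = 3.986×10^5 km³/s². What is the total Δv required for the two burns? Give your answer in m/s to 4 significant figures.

Semi-major axis of the transfer orbit: a_t = (51140 + 7355)/2 = 29247.5 km.
Circular speed at r₁: v₁ = √(μ/r₁) = √(3.986×10^5/51140) = 2.792 km/s.
On the transfer ellipse at r₁, v² = μ(2/r − 1/a) gives v_a = √[μ(2/r₁ − 1/a_t)] = 1.400 km/s.
First burn Δv₁ = |v_a − v₁| = 1.392 km/s.
Circular speed at r₂: v₂ = √(μ/r₂) = 7.3617 km/s.
Transfer-orbit speed at r₂: v_p = √[μ(2/r₂ − 1/a_t)] = 9.7345 km/s.
Second burn Δv₂ = |v₂ − v_p| = 2.373 km/s.
Δv = Δv₁ + Δv₂ = 1.392 + 2.373 = 3.765 km/s.

Δv = 3765 m/s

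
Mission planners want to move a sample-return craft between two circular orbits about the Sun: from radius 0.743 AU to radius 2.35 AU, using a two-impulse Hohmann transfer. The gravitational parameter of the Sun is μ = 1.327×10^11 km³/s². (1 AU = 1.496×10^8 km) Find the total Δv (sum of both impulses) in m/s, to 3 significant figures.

Δv = 14000 m/s

In km: r₁ = 0.743 × 1.496×10^8 = 1.111528×10^8 km; r₂ = 2.35 × 1.496×10^8 = 3.5156×10^8 km.
Semi-major axis of the transfer orbit: a_t = (1.111528×10^8 + 3.5156×10^8)/2 = 2.313564×10^8 km.
At r₁ the circular-orbit speed is v₁ = √(μ/r₁) = 34.55 km/s.
Transfer-orbit speed at r₁ (vis-viva equation): v_p = √[μ(2/r₁ − 1/a_t)] = 42.59 km/s.
First burn Δv₁ = |v_p − v₁| = 8.040 km/s.
Circular speed at r₂: v₂ = √(μ/r₂) = 19.4283 km/s.
Transfer-orbit speed at r₂: v_a = √[μ(2/r₂ − 1/a_t)] = 13.4665 km/s.
Second burn Δv₂ = |v₂ − v_a| = 5.962 km/s.
Total Δv = Δv₁ + Δv₂ = 14.00 km/s.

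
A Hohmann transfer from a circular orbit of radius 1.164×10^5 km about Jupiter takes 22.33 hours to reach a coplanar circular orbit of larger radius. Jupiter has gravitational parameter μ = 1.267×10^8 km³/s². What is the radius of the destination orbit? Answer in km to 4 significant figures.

Transfer time t = 22.33 hours = 80388 s, and t = π√(a_t³/μ).
So a_t = (μ t²/π²)^(1/3) = (1.267×10^8 × (80388)² / π²)^(1/3) = 4.3613×10^5 km.
Since a_t = (r₁ + r₂)/2, r₂ = 2a_t − r₁ = 2×4.3613×10^5 − 1.164×10^5 = 7.5586×10^5 km.

r₂ = 7.559×10^5 km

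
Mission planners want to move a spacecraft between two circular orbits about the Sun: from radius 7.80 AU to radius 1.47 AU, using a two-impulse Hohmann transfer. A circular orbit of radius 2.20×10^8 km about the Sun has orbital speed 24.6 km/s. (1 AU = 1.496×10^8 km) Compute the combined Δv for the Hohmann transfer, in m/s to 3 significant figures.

Δv = 12000 m/s

From the circular-orbit relation v² = μ/r at r = 2.20×10^8 km: μ = v²r = (24.6)² × 2.20×10^8 = 1.33135×10^11 km³/s².
In km: r₁ = 7.80 × 1.496×10^8 = 1.16688×10^9 km; r₂ = 1.47 × 1.496×10^8 = 2.19912×10^8 km.
Transfer-ellipse semi-major axis a_t = (r₁ + r₂)/2 = (1.16688×10^9 + 2.19912×10^8)/2 = 6.93396×10^8 km.
At r₁ the circular-orbit speed is v₁ = √(μ/r₁) = 10.6815 km/s.
Transfer-orbit speed at r₁ (v² = μ(2/r − 1/a)): v_a = √[μ(2/r₁ − 1/a_t)] = 6.01544 km/s.
First burn Δv₁ = |v_a − v₁| = 4.666 km/s.
At r₂, v₂ = √(μ/r₂) = 24.605 km/s.
Transfer-orbit speed at r₂: v_p = √[μ(2/r₂ − 1/a_t)] = 31.919 km/s.
Second burn Δv₂ = |v₂ − v_p| = 7.314 km/s.
Δv = Δv₁ + Δv₂ = 4.666 + 7.314 = 11.98 km/s.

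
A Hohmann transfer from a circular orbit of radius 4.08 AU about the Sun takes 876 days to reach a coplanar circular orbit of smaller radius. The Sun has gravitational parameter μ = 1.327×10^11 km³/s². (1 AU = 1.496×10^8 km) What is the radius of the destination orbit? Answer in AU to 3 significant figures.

In km: r₁ = 4.08 × 1.496×10^8 = 6.10368×10^8 km.
Transfer time t = 876 days = 7.56864×10^7 s, and t = π√(a_t³/μ).
So a_t = (μ t²/π²)^(1/3) = (1.327×10^11 × (7.56864×10^7)² / π²)^(1/3) = 4.2547×10^8 km.
Since a_t = (r₁ + r₂)/2, r₂ = 2a_t − r₁ = 2×4.2547×10^8 − 6.10368×10^8 = 2.40572×10^8 km.
In AU: r₂ = 2.40572×10^8 / 1.496×10^8 = 1.61 AU.

r₂ = 1.61 AU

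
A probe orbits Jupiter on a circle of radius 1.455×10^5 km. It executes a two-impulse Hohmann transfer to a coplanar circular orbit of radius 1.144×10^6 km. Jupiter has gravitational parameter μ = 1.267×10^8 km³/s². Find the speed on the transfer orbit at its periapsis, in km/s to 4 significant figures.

v = 39.31 km/s

Semi-major axis of the transfer orbit: a_t = (1.455×10^5 + 1.144×10^6)/2 = 6.4475×10^5 km.
At periapsis, r = 1.455×10^5 km.
Applying v² = μ(2/r − 1/a_t): v = 39.31 km/s.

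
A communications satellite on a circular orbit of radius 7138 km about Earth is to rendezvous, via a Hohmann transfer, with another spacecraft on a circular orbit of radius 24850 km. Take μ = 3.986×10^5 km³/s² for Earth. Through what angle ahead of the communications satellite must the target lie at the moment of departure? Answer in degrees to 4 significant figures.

Transfer-ellipse semi-major axis a_t = (r₁ + r₂)/2 = (7138 + 24850)/2 = 15994 km.
Transfer time t = π√(a_t³/μ) = 10065.1 s.
The target's mean motion on its circular orbit is ω₂ = √(μ/r₂³) = 1.61168×10^-4 rad/s.
Angle swept by the target during transfer: ω₂·t = 1.62217 rad = 92.94°.
Arrival is 180° from departure on the ellipse, so φ = 180° − 92.94° = 87.06°.

φ = 87.06°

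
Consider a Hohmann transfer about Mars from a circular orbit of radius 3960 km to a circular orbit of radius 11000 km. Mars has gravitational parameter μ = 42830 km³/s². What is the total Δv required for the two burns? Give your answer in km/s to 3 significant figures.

Transfer-ellipse semi-major axis a_t = (r₁ + r₂)/2 = (3960 + 11000)/2 = 7480 km.
Circular speed at r₁: v₁ = √(μ/r₁) = √(42830/3960) = 3.28872 km/s.
Transfer-orbit speed at r₁ (v² = μ(2/r − 1/a)): v_p = √[μ(2/r₁ − 1/a_t)] = 3.98815 km/s.
First burn Δv₁ = |v_p − v₁| = 0.6994 km/s.
Circular speed at r₂: v₂ = √(μ/r₂) = 1.9732 km/s.
Transfer-orbit speed at r₂: v_a = √[μ(2/r₂ − 1/a_t)] = 1.4357 km/s.
Second burn Δv₂ = |v₂ − v_a| = 0.5375 km/s.
Total Δv = Δv₁ + Δv₂ = 1.237 km/s.

Δv = 1.24 km/s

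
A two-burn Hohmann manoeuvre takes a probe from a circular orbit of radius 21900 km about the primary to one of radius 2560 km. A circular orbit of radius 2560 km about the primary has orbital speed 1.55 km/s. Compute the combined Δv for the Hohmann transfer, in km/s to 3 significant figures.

Δv = 0.812 km/s

From the circular-orbit relation v² = μ/r at r = 2560 km: μ = v²r = (1.55)² × 2560 = 6150.40 km³/s².
Semi-major axis of the transfer orbit: a_t = (21900 + 2560)/2 = 12230 km.
Circular speed at r₁: v₁ = √(μ/r₁) = √(6150.40/21900) = 0.529944 km/s.
On the transfer ellipse at r₁, v² = μ(2/r − 1/a) gives v_a = √[μ(2/r₁ − 1/a_t)] = 0.242458 km/s.
First burn Δv₁ = |v_a − v₁| = 0.28749 km/s.
At r₂, v₂ = √(μ/r₂) = 1.55000 km/s.
Transfer-orbit speed at r₂: v_p = √[μ(2/r₂ − 1/a_t)] = 2.07415 km/s.
Second burn Δv₂ = |v₂ − v_p| = 0.52415 km/s.
Δv = Δv₁ + Δv₂ = 0.28749 + 0.52415 = 0.8116 km/s.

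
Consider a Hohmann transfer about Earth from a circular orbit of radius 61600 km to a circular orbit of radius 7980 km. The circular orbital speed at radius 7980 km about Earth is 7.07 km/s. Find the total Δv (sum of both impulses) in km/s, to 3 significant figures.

From the circular-orbit relation v² = μ/r at r = 7980 km: μ = v²r = (7.07)² × 7980 = 3.98880×10^5 km³/s².
Semi-major axis of the transfer orbit: a_t = (61600 + 7980)/2 = 34790 km.
At r₁ the circular-orbit speed is v₁ = √(μ/r₁) = 2.545 km/s.
Transfer-orbit speed at r₁ (vis-viva equation): v_a = √[μ(2/r₁ − 1/a_t)] = 1.219 km/s.
First burn Δv₁ = |v_a − v₁| = 1.326 km/s.
At r₂, v₂ = √(μ/r₂) = 7.070 km/s.
Transfer-orbit speed at r₂: v_p = √[μ(2/r₂ − 1/a_t)] = 9.408 km/s.
Second burn Δv₂ = |v₂ − v_p| = 2.338 km/s.
Δv = Δv₁ + Δv₂ = 1.326 + 2.338 = 3.664 km/s.

Δv = 3.66 km/s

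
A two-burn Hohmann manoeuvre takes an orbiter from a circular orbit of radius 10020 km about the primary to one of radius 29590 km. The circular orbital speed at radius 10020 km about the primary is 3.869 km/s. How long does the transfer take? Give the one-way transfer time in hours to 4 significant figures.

t = 6.280 hours

From the circular-orbit relation v² = μ/r at r = 10020 km: μ = v²r = (3.869)² × 10020 = 1.49991×10^5 km³/s².
The Hohmann ellipse has a_t = (r₁ + r₂)/2 = 19805 km.
Half the transfer-orbit period gives t = π√(a_t³/μ) = 22609 s.
Converting: 22609 s ÷ 3600 s/hour = 6.280 hours.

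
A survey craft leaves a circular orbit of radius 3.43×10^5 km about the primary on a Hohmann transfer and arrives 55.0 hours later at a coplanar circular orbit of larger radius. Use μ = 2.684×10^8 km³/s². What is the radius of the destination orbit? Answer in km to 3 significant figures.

Transfer time t = 55.0 hours = 1.980×10^5 s, and t = π√(a_t³/μ).
So a_t = (μ t²/π²)^(1/3) = (2.684×10^8 × (1.980×10^5)² / π²)^(1/3) = 1.0216×10^6 km.
Since a_t = (r₁ + r₂)/2, r₂ = 2a_t − r₁ = 2×1.0216×10^6 − 3.430×10^5 = 1.7002×10^6 km.

r₂ = 1.70×10^6 km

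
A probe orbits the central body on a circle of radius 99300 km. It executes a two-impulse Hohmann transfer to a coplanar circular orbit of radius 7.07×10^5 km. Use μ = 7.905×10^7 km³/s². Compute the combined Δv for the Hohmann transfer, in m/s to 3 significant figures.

Semi-major axis of the transfer orbit: a_t = (99300 + 7.070×10^5)/2 = 4.0315×10^5 km.
At r₁ the circular-orbit speed is v₁ = √(μ/r₁) = 28.21476 km/s.
Transfer-orbit speed at r₁ (v² = μ(2/r − 1/a)): v_p = √[μ(2/r₁ − 1/a_t)] = 37.36394 km/s.
First burn Δv₁ = |v_p − v₁| = 9.1492 km/s.
At r₂, v₂ = √(μ/r₂) = 10.57405 km/s.
Transfer-orbit speed at r₂: v_a = √[μ(2/r₂ − 1/a_t)] = 5.247863 km/s.
Second burn Δv₂ = |v₂ − v_a| = 5.3262 km/s.
Δv = Δv₁ + Δv₂ = 9.1492 + 5.3262 = 14.48 km/s.

Δv = 14500 m/s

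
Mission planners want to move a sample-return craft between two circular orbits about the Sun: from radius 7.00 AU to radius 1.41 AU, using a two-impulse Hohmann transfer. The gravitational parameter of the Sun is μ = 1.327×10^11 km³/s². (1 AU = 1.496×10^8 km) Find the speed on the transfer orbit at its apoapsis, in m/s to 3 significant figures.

In km: r₁ = 7.00 × 1.496×10^8 = 1.0472×10^9 km; r₂ = 1.41 × 1.496×10^8 = 2.10936×10^8 km.
The Hohmann ellipse has a_t = (r₁ + r₂)/2 = 6.29068×10^8 km.
The apoapsis of the transfer ellipse is at r = 1.0472×10^9 km.
Applying v² = μ(2/r − 1/a_t): v = 6.518 km/s.

v = 6520 m/s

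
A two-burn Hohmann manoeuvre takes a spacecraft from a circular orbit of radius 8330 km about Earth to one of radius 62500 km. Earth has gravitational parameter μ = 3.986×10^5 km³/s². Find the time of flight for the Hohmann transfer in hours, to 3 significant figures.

Semi-major axis of the transfer orbit: a_t = (8330 + 62500)/2 = 35415 km.
Half the transfer-orbit period gives t = π√(a_t³/μ) = 33160 s.
Converting: 33160 s ÷ 3600 s/hour = 9.21 hours.

t = 9.21 hours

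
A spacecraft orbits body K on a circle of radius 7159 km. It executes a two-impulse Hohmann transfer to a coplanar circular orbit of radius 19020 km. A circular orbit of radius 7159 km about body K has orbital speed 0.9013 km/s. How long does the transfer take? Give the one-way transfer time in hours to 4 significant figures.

t = 17.14 hours

From the circular-orbit relation v² = μ/r at r = 7159 km: μ = v²r = (0.9013)² × 7159 = 5815.55 km³/s².
Semi-major axis of the transfer orbit: a_t = (7159 + 19020)/2 = 13089.5 km.
By Kepler's third law the transfer-orbit period is T = 2π√(a_t³/μ), so t = T/2 = 61690 s.
Converting: 61690 s ÷ 3600 s/hour = 17.14 hours.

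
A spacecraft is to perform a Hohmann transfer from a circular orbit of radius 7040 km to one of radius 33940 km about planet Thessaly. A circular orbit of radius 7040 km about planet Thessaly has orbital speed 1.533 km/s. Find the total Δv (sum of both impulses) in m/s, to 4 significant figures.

Δv = 728.9 m/s

From the circular-orbit relation v² = μ/r at r = 7040 km: μ = v²r = (1.533)² × 7040 = 16544.6 km³/s².
The Hohmann ellipse has a_t = (r₁ + r₂)/2 = 20490 km.
Circular speed at r₁: v₁ = √(μ/r₁) = √(16544.6/7040) = 1.533 km/s.
On the transfer ellipse at r₁, vis-viva equation gives v_p = √[μ(2/r₁ − 1/a_t)] = 1.973 km/s.
First burn Δv₁ = |v_p − v₁| = 0.4400 km/s.
At r₂, v₂ = √(μ/r₂) = 0.69819 km/s.
Transfer-orbit speed at r₂: v_a = √[μ(2/r₂ − 1/a_t)] = 0.40925 km/s.
Second burn Δv₂ = |v₂ − v_a| = 0.2889 km/s.
Total Δv = Δv₁ + Δv₂ = 0.7289 km/s.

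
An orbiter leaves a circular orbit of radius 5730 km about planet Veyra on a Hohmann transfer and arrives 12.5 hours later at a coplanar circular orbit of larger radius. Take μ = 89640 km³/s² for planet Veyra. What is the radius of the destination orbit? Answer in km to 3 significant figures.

Transfer time t = 12.5 hours = 45000 s, and t = π√(a_t³/μ).
So a_t = (μ t²/π²)^(1/3) = (89640 × (45000)² / π²)^(1/3) = 26396 km.
Since a_t = (r₁ + r₂)/2, r₂ = 2a_t − r₁ = 2×26396 − 5730 = 47062 km.

r₂ = 47100 km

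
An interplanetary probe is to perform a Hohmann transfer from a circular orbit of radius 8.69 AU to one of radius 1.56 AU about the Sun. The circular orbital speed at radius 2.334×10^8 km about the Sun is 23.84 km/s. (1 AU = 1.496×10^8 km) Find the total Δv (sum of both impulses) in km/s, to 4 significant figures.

Δv = 11.73 km/s

From the circular-orbit relation v² = μ/r at r = 2.334×10^8 km: μ = v²r = (23.84)² × 2.334×10^8 = 1.32652×10^11 km³/s².
In km: r₁ = 8.69 × 1.496×10^8 = 1.300024×10^9 km; r₂ = 1.56 × 1.496×10^8 = 2.33376×10^8 km.
The Hohmann ellipse has a_t = (r₁ + r₂)/2 = 7.667×10^8 km.
At r₁ the circular-orbit speed is v₁ = √(μ/r₁) = 10.101 km/s.
Transfer-orbit speed at r₁ (v² = μ(2/r − 1/a)): v_a = √[μ(2/r₁ − 1/a_t)] = 5.5731 km/s.
First burn Δv₁ = |v_a − v₁| = 4.528 km/s.
Circular speed at r₂: v₂ = √(μ/r₂) = 23.841 km/s.
Transfer-orbit speed at r₂: v_p = √[μ(2/r₂ − 1/a_t)] = 31.045 km/s.
Second burn Δv₂ = |v₂ − v_p| = 7.204 km/s.
Δv = Δv₁ + Δv₂ = 4.528 + 7.204 = 11.73 km/s.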